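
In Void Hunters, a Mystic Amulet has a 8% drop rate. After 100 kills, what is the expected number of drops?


Expected drops = kills * (drop_rate / 100)
= 100 * (8 / 100)
= 100 * 0.08
= 8.0

8.0 drops


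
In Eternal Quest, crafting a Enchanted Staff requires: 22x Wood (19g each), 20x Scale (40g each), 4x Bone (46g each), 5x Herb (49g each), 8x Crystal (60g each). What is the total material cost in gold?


Cost breakdown:
  Wood: 22 * 19 = 418
  Scale: 20 * 40 = 800
  Bone: 4 * 46 = 184
  Herb: 5 * 49 = 245
  Crystal: 8 * 60 = 480
Total = 418 + 800 + 184 + 245 + 480 = 2127

2127 gold


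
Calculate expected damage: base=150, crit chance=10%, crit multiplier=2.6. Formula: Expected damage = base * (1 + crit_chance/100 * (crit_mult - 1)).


E[dmg] = base * (1 + crit_chance * (crit_mult - 1))
cc as decimal = 10/100 = 0.1
cm - 1 = 2.6 - 1 = 1.6
Bonus factor = 0.1 * 1.6 = 0.16
Total multiplier = 1 + 0.16 = 1.16
Expected damage = 150 * 1.16 = 174.00

174.00 damage


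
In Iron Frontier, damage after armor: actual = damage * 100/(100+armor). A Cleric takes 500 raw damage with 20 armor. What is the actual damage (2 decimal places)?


actual = 500 * 100 / (100 + 20)
= 500 * 100 / 120
= 50000 / 120
= 416.67

416.67 damage


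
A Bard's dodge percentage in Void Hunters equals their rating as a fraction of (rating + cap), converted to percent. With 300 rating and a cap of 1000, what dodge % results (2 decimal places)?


dodge% = 300 / (300 + 1000) * 100
= 300 / 1300 * 100
= 0.230769 * 100
= 23.08%

23.08%


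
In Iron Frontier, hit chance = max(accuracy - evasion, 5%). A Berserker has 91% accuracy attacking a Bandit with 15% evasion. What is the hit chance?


accuracy - evasion = 91 - 15 = 76
Apply floor: max(76, 5) = 76
Hit chance = 76%

76%


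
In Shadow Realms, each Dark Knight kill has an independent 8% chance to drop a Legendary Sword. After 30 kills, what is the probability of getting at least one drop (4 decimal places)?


P(at least one) = 1 - P(none) = 1 - (1-p)^n
p = 8/100 = 0.08
1 - p = 0.92
(1 - p)^30 = 0.92^30 = 0.081966
P(at least one) = 1 - 0.081966 = 0.9180

0.9180


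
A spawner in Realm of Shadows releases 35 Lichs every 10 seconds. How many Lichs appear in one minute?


Spawns per minute = count * (60 / interval)
= 35 * (60 / 10)
= 35 * 6.0
= 210.0

210.0 per minute


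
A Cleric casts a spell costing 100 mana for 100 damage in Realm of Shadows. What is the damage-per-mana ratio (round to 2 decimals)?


Efficiency = damage / mana
= 100 / 100
= 1.00

1.00 dmg/mana


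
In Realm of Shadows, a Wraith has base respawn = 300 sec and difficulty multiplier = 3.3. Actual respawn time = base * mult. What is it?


Respawn time = base * multiplier
= 300 * 3.3
= 990.0 seconds

990.0 seconds


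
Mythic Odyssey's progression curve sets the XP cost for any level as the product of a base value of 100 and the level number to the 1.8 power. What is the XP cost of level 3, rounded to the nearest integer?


XP = 100 * level^1.8
Substitute level = 3:
XP = 100 * 3^1.8
= 100 * 7.2247
= 722

722 XP


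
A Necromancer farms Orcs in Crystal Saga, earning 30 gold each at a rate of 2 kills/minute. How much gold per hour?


Gold per minute = 30 * 2 = 60
Gold per hour = 60 * 60 = 3600

3600 gold/hour


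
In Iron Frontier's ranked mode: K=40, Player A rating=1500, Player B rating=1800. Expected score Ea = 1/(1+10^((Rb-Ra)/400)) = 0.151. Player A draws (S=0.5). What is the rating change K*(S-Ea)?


Elo update: delta = K * (S - Ea), where S = 0.5 (draws)
S - Ea = 0.5 - 0.151 = 0.349
Rating change = 40 * 0.349
= 13.96

13.96 rating points


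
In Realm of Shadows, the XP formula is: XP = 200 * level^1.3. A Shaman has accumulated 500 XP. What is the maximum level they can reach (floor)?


XP = 200 * level^1.3, so level = (XP / 200)^(1/1.3)
= (500 / 200)^(1/1.3)
= 2.5^0.7692
= 2.0235
Floor: level = 2

level 2


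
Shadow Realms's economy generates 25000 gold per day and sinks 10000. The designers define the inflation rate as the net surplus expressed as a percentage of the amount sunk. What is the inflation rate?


Net gold = 25000 - 10000 = 15000
Inflation rate = net / sunk * 100 = 15000 / 10000 * 100
= 1.5 * 100
= 150.00%

150.00%


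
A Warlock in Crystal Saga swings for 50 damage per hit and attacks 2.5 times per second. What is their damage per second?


DPS = damage * attack_speed
= 50 * 2.5
= 125.0

125.0 DPS


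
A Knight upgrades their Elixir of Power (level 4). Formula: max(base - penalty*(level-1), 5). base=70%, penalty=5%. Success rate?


raw_rate = 70 - 5 * (4 - 1)
= 70 - 5 * 3
= 70 - 15
= 55
Apply floor: max(55, 5) = 55%

55%


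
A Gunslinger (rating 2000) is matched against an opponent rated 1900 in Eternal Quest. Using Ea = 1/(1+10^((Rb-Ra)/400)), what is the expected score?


Elo expected score: Ea = 1/(1 + 10^((Rb-Ra)/400))
Rb - Ra = 1900 - 2000 = -100
(Rb-Ra)/400 = -100/400 = -0.25
10^-0.25 = 0.562341
Ea = 1/(1 + 0.562341) = 1/1.562341 = 0.6401

0.6401


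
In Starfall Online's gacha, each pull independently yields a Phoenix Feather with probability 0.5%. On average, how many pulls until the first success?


Expected pulls for a geometric distribution = 1/p = 100 / rate%
= 100 / 0.5
= 200.0

200.0 pulls


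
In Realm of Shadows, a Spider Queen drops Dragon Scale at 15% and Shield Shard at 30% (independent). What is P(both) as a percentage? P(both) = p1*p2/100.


For independent events, P(both) = P(A) * P(B)
= 15% * 30%
= 450 / 100 %
= 4.5%

4.5%


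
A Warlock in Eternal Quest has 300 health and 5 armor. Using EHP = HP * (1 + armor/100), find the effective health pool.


EHP = 300 * (1 + 5/100)
= 300 * (1 + 0.05)
= 300 * 1.05
= 315.0

315.0 EHP


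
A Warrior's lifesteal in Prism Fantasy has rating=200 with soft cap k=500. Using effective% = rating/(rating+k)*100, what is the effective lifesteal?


effective% = rating / (rating + k) * 100
= 200 / (200 + 500) * 100
= 200 / 700 * 100
= 0.285714 * 100
= 28.57%

28.57%


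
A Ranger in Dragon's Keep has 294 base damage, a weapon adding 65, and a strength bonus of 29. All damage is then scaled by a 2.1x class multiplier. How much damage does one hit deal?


Sum base + weapon + str = 294 + 65 + 29 = 388
Multiply by 2.1:
388 * 2.1 = 814.8

814.8 damage


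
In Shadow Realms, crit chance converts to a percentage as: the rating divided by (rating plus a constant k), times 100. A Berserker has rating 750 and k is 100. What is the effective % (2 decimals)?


effective% = rating / (rating + k) * 100
= 750 / (750 + 100) * 100
= 750 / 850 * 100
= 0.882353 * 100
= 88.24%

88.24%


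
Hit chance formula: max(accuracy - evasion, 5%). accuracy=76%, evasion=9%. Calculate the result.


accuracy - evasion = 76 - 9 = 67
Apply floor: max(67, 5) = 67
Hit chance = 67%

67%


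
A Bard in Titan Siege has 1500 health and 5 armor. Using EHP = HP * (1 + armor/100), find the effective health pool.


EHP = 1500 * (1 + 5/100)
= 1500 * (1 + 0.05)
= 1500 * 1.05
= 1575.0

1575.0 EHP


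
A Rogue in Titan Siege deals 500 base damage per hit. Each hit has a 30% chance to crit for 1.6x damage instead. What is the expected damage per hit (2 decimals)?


E[dmg] = base * (1 + crit_chance * (crit_mult - 1))
cc as decimal = 30/100 = 0.3
cm - 1 = 1.6 - 1 = 0.6
Bonus factor = 0.3 * 0.6 = 0.18
Total multiplier = 1 + 0.18 = 1.18
Expected damage = 500 * 1.18 = 590.00

590.00 damage


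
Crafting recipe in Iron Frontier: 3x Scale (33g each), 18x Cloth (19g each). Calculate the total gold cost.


Cost breakdown:
  Scale: 3 * 33 = 99
  Cloth: 18 * 19 = 342
Total = 99 + 342 = 441

441 gold


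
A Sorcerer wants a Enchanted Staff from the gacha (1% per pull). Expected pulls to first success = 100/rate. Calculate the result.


Expected pulls for a geometric distribution = 1/p = 100 / rate%
= 100 / 1
= 100.0

100.0 pulls


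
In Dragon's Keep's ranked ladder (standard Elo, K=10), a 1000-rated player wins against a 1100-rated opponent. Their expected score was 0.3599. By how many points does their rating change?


Elo update: delta = K * (S - Ea), where S = 1 (wins)
S - Ea = 1 - 0.3599 = 0.6401
Rating change = 10 * 0.6401
= 6.40

6.40 rating points


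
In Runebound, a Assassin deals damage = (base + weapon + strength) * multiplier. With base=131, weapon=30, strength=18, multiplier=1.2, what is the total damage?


Sum base + weapon + str = 131 + 30 + 18 = 179
Multiply by 1.2:
179 * 1.2 = 214.8

214.8 damage


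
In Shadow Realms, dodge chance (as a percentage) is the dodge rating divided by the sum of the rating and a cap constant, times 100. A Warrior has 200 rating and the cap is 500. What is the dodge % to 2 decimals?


dodge% = 200 / (200 + 500) * 100
= 200 / 700 * 100
= 0.285714 * 100
= 28.57%

28.57%


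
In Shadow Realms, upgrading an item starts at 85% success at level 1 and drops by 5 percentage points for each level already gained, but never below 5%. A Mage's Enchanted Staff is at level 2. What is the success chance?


raw_rate = 85 - 5 * (2 - 1)
= 85 - 5 * 1
= 85 - 5
= 80
Apply floor: max(80, 5) = 80%

80%


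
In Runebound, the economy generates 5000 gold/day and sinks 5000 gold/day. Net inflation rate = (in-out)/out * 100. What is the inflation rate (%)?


Net gold = 5000 - 5000 = 0
Inflation rate = net / sunk * 100 = 0 / 5000 * 100
= 0.0 * 100
= 0.00%

0.00%


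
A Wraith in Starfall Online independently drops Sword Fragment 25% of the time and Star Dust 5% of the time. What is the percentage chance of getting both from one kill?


For independent events, P(both) = P(A) * P(B)
= 25% * 5%
= 125 / 100 %
= 1.25%

1.25%


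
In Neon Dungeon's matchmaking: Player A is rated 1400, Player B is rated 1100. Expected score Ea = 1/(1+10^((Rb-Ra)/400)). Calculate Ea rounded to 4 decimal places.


Elo expected score: Ea = 1/(1 + 10^((Rb-Ra)/400))
Rb - Ra = 1100 - 1400 = -300
(Rb-Ra)/400 = -300/400 = -0.75
10^-0.75 = 0.177828
Ea = 1/(1 + 0.177828) = 1/1.177828 = 0.8490

0.8490


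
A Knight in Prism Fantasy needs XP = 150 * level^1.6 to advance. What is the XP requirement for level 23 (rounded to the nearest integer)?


XP = 150 * level^1.6
Substitute level = 23:
XP = 150 * 23^1.6
= 150 * 150.9262
= 22639

22639 XP


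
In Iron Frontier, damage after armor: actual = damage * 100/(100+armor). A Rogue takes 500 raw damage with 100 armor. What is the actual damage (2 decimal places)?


actual = 500 * 100 / (100 + 100)
= 500 * 100 / 200
= 50000 / 200
= 250.00

250.00 damage


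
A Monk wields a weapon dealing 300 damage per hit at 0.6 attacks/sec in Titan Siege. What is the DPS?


DPS = damage * attack_speed
= 300 * 0.6
= 180.0

180.0 DPS


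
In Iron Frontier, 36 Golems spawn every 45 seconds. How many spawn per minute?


Spawns per minute = count * (60 / interval)
= 36 * (60 / 45)
= 36 * 1.3333
= 48.0

48.0 per minute


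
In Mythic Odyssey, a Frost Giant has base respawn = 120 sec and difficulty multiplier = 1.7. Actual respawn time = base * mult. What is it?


Respawn time = base * multiplier
= 120 * 1.7
= 204.0 seconds

204.0 seconds


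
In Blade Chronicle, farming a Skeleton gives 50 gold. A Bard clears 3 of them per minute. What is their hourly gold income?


Gold per minute = 50 * 3 = 150
Gold per hour = 150 * 60 = 9000

9000 gold/hour


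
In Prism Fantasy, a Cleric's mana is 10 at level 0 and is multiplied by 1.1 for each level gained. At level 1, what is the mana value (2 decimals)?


value = base * growth^level
= 10 * 1.1^1
= 10 * 1.1
= 11.00

11.00 mana


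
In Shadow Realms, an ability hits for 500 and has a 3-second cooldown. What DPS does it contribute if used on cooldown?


DPS = damage / cooldown
= 500 / 3
= 166.67

166.67 DPS


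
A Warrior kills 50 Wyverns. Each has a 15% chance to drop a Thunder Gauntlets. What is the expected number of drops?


Expected drops = kills * (drop_rate / 100)
= 50 * (15 / 100)
= 50 * 0.15
= 7.5

7.5 drops


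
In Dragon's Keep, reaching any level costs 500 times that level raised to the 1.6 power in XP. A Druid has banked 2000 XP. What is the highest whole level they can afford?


XP = 500 * level^1.6, so level = (XP / 500)^(1/1.6)
= (2000 / 500)^(1/1.6)
= 4.0^0.625
= 2.3784
Floor: level = 2

level 2


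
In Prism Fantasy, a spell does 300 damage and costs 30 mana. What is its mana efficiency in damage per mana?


Efficiency = damage / mana
= 300 / 30
= 10.00

10.00 dmg/mana


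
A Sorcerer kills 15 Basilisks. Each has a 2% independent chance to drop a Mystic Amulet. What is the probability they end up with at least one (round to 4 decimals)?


P(at least one) = 1 - P(none) = 1 - (1-p)^n
p = 2/100 = 0.02
1 - p = 0.98
(1 - p)^15 = 0.98^15 = 0.738569
P(at least one) = 1 - 0.738569 = 0.2614

0.2614


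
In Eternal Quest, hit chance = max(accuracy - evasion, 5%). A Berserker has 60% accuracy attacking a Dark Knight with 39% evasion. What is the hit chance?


accuracy - evasion = 60 - 39 = 21
Apply floor: max(21, 5) = 21
Hit chance = 21%

21%


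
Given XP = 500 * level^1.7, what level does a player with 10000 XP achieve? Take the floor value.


XP = 500 * level^1.7, so level = (XP / 500)^(1/1.7)
= (10000 / 500)^(1/1.7)
= 20.0^0.5882
= 5.8252
Floor: level = 5

level 5


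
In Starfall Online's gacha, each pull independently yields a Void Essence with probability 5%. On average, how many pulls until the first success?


Expected pulls for a geometric distribution = 1/p = 100 / rate%
= 100 / 5
= 20.0

20.0 pulls


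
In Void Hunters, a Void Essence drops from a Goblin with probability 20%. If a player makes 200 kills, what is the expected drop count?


Expected drops = kills * (drop_rate / 100)
= 200 * (20 / 100)
= 200 * 0.2
= 40.0

40.0 drops


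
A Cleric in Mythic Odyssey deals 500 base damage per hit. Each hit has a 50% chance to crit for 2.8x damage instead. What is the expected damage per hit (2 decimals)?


E[dmg] = base * (1 + crit_chance * (crit_mult - 1))
cc as decimal = 50/100 = 0.5
cm - 1 = 2.8 - 1 = 1.8
Bonus factor = 0.5 * 1.8 = 0.9
Total multiplier = 1 + 0.9 = 1.9
Expected damage = 500 * 1.9 = 950.00

950.00 damage


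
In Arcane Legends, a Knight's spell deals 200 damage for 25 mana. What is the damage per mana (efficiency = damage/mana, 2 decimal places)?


Efficiency = damage / mana
= 200 / 25
= 8.00

8.00 dmg/mana


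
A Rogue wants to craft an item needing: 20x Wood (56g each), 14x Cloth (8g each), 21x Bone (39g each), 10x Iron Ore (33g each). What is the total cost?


Cost breakdown:
  Wood: 20 * 56 = 1120
  Cloth: 14 * 8 = 112
  Bone: 21 * 39 = 819
  Iron Ore: 10 * 33 = 330
Total = 1120 + 112 + 819 + 330 = 2381

2381 gold


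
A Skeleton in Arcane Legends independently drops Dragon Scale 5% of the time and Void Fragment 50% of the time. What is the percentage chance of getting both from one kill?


For independent events, P(both) = P(A) * P(B)
= 5% * 50%
= 250 / 100 %
= 2.5%

2.5%


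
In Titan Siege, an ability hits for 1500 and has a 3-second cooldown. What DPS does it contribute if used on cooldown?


DPS = damage / cooldown
= 1500 / 3
= 500.00

500.00 DPS


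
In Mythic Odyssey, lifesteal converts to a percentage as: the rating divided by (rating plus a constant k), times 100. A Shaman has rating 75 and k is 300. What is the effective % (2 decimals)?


effective% = rating / (rating + k) * 100
= 75 / (75 + 300) * 100
= 75 / 375 * 100
= 0.2 * 100
= 20.00%

20.00%


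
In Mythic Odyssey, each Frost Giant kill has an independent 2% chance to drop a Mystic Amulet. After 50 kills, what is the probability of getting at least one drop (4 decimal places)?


P(at least one) = 1 - P(none) = 1 - (1-p)^n
p = 2/100 = 0.02
1 - p = 0.98
(1 - p)^50 = 0.98^50 = 0.364170
P(at least one) = 1 - 0.364170 = 0.6358

0.6358


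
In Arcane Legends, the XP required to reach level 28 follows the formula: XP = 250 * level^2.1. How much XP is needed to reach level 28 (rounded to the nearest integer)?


XP = 250 * level^2.1
Substitute level = 28:
XP = 250 * 28^2.1
= 250 * 1094.0366
= 273509

273509 XP


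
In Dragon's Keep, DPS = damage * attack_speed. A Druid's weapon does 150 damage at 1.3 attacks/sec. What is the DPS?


DPS = damage * attack_speed
= 150 * 1.3
= 195.0

195.0 DPS


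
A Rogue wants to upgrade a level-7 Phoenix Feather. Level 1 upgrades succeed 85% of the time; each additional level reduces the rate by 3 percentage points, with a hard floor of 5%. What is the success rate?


raw_rate = 85 - 3 * (7 - 1)
= 85 - 3 * 6
= 85 - 18
= 67
Apply floor: max(67, 5) = 67%

67%


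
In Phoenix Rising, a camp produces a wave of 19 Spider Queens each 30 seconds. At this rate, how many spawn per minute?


Spawns per minute = count * (60 / interval)
= 19 * (60 / 30)
= 19 * 2.0
= 38.0

38.0 per minute


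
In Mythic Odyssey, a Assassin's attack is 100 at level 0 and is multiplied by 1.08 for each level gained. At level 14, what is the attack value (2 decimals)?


value = base * growth^level
= 100 * 1.08^14
= 100 * 2.937194
= 293.72

293.72 attack


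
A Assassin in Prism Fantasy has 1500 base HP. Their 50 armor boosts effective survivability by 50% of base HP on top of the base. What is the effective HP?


EHP = 1500 * (1 + 50/100)
= 1500 * (1 + 0.5)
= 1500 * 1.5
= 2250.0

2250.0 EHP


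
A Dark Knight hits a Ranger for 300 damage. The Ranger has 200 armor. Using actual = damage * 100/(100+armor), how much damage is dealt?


actual = 300 * 100 / (100 + 200)
= 300 * 100 / 300
= 30000 / 300
= 100.00

100.00 damage


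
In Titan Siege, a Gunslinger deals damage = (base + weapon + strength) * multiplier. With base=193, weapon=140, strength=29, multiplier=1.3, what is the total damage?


Sum base + weapon + str = 193 + 140 + 29 = 362
Multiply by 1.3:
362 * 1.3 = 470.6

470.6 damage


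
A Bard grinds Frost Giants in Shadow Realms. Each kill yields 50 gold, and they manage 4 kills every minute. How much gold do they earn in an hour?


Gold per minute = 50 * 4 = 200
Gold per hour = 200 * 60 = 12000

12000 gold/hour


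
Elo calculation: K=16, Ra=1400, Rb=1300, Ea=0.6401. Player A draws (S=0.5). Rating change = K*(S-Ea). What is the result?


Elo update: delta = K * (S - Ea), where S = 0.5 (draws)
S - Ea = 0.5 - 0.6401 = -0.1401
Rating change = 16 * -0.1401
= -2.24

-2.24 rating points


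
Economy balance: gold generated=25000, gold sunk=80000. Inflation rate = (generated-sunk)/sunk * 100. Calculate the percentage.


Net gold = 25000 - 80000 = -55000
Inflation rate = net / sunk * 100 = -55000 / 80000 * 100
= -0.6875 * 100
= -68.75%

-68.75%


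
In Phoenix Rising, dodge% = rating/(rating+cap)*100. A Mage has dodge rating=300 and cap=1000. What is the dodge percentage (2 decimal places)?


dodge% = 300 / (300 + 1000) * 100
= 300 / 1300 * 100
= 0.230769 * 100
= 23.08%

23.08%


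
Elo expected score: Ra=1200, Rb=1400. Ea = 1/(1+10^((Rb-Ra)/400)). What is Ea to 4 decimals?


Elo expected score: Ea = 1/(1 + 10^((Rb-Ra)/400))
Rb - Ra = 1400 - 1200 = 200
(Rb-Ra)/400 = 200/400 = 0.5
10^0.5 = 3.162278
Ea = 1/(1 + 3.162278) = 1/4.162278 = 0.2403

0.2403


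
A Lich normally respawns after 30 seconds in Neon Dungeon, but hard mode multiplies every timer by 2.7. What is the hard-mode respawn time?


Respawn time = base * multiplier
= 30 * 2.7
= 81.0 seconds

81.0 seconds


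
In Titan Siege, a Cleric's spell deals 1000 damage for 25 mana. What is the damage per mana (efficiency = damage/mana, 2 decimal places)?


Efficiency = damage / mana
= 1000 / 25
= 40.00

40.00 dmg/mana


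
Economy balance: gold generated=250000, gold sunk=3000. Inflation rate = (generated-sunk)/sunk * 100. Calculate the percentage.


Net gold = 250000 - 3000 = 247000
Inflation rate = net / sunk * 100 = 247000 / 3000 * 100
= 82.333333 * 100
= 8233.33%

8233.33%


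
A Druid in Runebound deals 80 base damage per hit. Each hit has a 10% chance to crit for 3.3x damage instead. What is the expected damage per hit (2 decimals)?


E[dmg] = base * (1 + crit_chance * (crit_mult - 1))
cc as decimal = 10/100 = 0.1
cm - 1 = 3.3 - 1 = 2.3
Bonus factor = 0.1 * 2.3 = 0.23
Total multiplier = 1 + 0.23 = 1.23
Expected damage = 80 * 1.23 = 98.40

98.40 damage


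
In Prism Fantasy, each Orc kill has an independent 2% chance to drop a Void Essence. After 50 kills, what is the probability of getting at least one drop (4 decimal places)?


P(at least one) = 1 - P(none) = 1 - (1-p)^n
p = 2/100 = 0.02
1 - p = 0.98
(1 - p)^50 = 0.98^50 = 0.364170
P(at least one) = 1 - 0.364170 = 0.6358

0.6358


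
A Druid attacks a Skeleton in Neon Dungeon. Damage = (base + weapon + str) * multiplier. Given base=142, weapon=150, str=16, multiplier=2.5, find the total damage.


Sum base + weapon + str = 142 + 150 + 16 = 308
Multiply by 2.5:
308 * 2.5 = 770.0

770.0 damage


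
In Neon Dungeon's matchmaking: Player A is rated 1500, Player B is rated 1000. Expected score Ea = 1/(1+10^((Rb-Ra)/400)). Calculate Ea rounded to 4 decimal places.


Elo expected score: Ea = 1/(1 + 10^((Rb-Ra)/400))
Rb - Ra = 1000 - 1500 = -500
(Rb-Ra)/400 = -500/400 = -1.25
10^-1.25 = 0.056234
Ea = 1/(1 + 0.056234) = 1/1.056234 = 0.9468

0.9468


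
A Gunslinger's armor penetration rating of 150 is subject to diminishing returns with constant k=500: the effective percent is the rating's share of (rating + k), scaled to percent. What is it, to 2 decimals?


effective% = rating / (rating + k) * 100
= 150 / (150 + 500) * 100
= 150 / 650 * 100
= 0.230769 * 100
= 23.08%

23.08%


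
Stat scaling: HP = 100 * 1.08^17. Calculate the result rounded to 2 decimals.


value = base * growth^level
= 100 * 1.08^17
= 100 * 3.700018
= 370.00

370.00 HP


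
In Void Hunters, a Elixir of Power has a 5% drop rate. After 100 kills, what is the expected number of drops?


Expected drops = kills * (drop_rate / 100)
= 100 * (5 / 100)
= 100 * 0.05
= 5.0

5.0 drops


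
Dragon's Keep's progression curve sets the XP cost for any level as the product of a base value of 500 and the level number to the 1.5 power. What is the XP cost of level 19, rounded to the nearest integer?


XP = 500 * level^1.5
Substitute level = 19:
XP = 500 * 19^1.5
= 500 * 82.8191
= 41410

41410 XP


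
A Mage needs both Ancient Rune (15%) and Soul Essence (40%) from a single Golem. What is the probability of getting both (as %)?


For independent events, P(both) = P(A) * P(B)
= 15% * 40%
= 600 / 100 %
= 6.0%

6.0%


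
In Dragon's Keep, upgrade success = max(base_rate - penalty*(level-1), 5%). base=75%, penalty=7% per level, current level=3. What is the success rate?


raw_rate = 75 - 7 * (3 - 1)
= 75 - 7 * 2
= 75 - 14
= 61
Apply floor: max(61, 5) = 61%

61%


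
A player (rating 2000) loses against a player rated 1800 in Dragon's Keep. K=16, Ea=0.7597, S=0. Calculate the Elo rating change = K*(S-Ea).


Elo update: delta = K * (S - Ea), where S = 0 (loses)
S - Ea = 0 - 0.7597 = -0.7597
Rating change = 16 * -0.7597
= -12.16

-12.16 rating points


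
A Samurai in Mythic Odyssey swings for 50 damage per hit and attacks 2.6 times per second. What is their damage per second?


DPS = damage * attack_speed
= 50 * 2.6
= 130.0

130.0 DPS


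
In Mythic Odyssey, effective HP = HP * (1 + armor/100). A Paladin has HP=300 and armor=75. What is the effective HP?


EHP = 300 * (1 + 75/100)
= 300 * (1 + 0.75)
= 300 * 1.75
= 525.0

525.0 EHP


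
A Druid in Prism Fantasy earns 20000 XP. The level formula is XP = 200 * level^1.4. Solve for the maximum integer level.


XP = 200 * level^1.4, so level = (XP / 200)^(1/1.4)
= (20000 / 200)^(1/1.4)
= 100.0^0.7143
= 26.827
Floor: level = 26

level 26


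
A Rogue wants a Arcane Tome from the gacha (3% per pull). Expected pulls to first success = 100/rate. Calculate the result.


Expected pulls for a geometric distribution = 1/p = 100 / rate%
= 100 / 3
= 33.33

33.33 pulls


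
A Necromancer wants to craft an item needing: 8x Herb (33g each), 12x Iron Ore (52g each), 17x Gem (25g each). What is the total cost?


Cost breakdown:
  Herb: 8 * 33 = 264
  Iron Ore: 12 * 52 = 624
  Gem: 17 * 25 = 425
Total = 264 + 624 + 425 = 1313

1313 gold


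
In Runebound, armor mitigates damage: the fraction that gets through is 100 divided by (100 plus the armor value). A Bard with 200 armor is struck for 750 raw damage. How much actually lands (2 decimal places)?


actual = 750 * 100 / (100 + 200)
= 750 * 100 / 300
= 75000 / 300
= 250.00

250.00 damage


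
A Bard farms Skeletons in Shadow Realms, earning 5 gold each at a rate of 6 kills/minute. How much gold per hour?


Gold per minute = 5 * 6 = 30
Gold per hour = 30 * 60 = 1800

1800 gold/hour


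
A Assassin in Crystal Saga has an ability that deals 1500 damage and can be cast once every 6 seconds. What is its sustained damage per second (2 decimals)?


DPS = damage / cooldown
= 1500 / 6
= 250.00

250.00 DPS


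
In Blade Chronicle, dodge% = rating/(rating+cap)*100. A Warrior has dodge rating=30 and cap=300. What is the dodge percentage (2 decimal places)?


dodge% = 30 / (30 + 300) * 100
= 30 / 330 * 100
= 0.090909 * 100
= 9.09%

9.09%


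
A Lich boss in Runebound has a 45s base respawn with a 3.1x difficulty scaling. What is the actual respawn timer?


Respawn time = base * multiplier
= 45 * 3.1
= 139.5 seconds

139.5 seconds


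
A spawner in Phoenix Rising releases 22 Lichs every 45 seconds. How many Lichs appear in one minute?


Spawns per minute = count * (60 / interval)
= 22 * (60 / 45)
= 22 * 1.3333
= 29.33

29.33 per minute


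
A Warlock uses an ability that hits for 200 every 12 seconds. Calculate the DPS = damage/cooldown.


DPS = damage / cooldown
= 200 / 12
= 16.67

16.67 DPS


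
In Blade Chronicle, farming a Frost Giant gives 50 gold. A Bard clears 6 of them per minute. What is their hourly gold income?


Gold per minute = 50 * 6 = 300
Gold per hour = 300 * 60 = 18000

18000 gold/hour


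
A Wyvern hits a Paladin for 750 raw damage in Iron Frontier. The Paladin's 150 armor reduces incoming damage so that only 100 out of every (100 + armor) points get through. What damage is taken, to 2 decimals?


actual = 750 * 100 / (100 + 150)
= 750 * 100 / 250
= 75000 / 250
= 300.00

300.00 damage


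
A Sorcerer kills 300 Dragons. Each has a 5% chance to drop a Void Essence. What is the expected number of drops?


Expected drops = kills * (drop_rate / 100)
= 300 * (5 / 100)
= 300 * 0.05
= 15.0

15.0 drops


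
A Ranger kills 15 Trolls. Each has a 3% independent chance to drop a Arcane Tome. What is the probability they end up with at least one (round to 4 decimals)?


P(at least one) = 1 - P(none) = 1 - (1-p)^n
p = 3/100 = 0.03
1 - p = 0.97
(1 - p)^15 = 0.97^15 = 0.633251
P(at least one) = 1 - 0.633251 = 0.3667

0.3667


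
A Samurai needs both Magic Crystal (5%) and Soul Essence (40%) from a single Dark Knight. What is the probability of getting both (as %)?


For independent events, P(both) = P(A) * P(B)
= 5% * 40%
= 200 / 100 %
= 2.0%

2.0%


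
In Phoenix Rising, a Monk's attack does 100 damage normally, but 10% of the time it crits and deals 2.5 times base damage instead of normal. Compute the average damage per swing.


E[dmg] = base * (1 + crit_chance * (crit_mult - 1))
cc as decimal = 10/100 = 0.1
cm - 1 = 2.5 - 1 = 1.5
Bonus factor = 0.1 * 1.5 = 0.15
Total multiplier = 1 + 0.15 = 1.15
Expected damage = 100 * 1.15 = 115.00

115.00 damage


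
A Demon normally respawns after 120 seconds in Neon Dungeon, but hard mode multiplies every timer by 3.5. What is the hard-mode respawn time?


Respawn time = base * multiplier
= 120 * 3.5
= 420.0 seconds

420.0 seconds


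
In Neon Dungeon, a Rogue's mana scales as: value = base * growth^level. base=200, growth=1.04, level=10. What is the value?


value = base * growth^level
= 200 * 1.04^10
= 200 * 1.480244
= 296.05

296.05 mana


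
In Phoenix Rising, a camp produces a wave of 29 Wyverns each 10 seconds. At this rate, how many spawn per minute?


Spawns per minute = count * (60 / interval)
= 29 * (60 / 10)
= 29 * 6.0
= 174.0

174.0 per minute


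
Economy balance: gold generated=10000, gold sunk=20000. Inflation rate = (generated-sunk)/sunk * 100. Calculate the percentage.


Net gold = 10000 - 20000 = -10000
Inflation rate = net / sunk * 100 = -10000 / 20000 * 100
= -0.5 * 100
= -50.00%

-50.00%


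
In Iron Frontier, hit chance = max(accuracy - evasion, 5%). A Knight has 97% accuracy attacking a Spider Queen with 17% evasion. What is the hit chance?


accuracy - evasion = 97 - 17 = 80
Apply floor: max(80, 5) = 80
Hit chance = 80%

80%


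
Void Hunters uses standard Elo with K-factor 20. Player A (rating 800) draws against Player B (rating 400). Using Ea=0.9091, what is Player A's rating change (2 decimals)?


Elo update: delta = K * (S - Ea), where S = 0.5 (draws)
S - Ea = 0.5 - 0.9091 = -0.4091
Rating change = 20 * -0.4091
= -8.18

-8.18 rating points


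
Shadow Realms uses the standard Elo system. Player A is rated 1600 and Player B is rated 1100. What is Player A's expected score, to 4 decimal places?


Elo expected score: Ea = 1/(1 + 10^((Rb-Ra)/400))
Rb - Ra = 1100 - 1600 = -500
(Rb-Ra)/400 = -500/400 = -1.25
10^-1.25 = 0.056234
Ea = 1/(1 + 0.056234) = 1/1.056234 = 0.9468

0.9468


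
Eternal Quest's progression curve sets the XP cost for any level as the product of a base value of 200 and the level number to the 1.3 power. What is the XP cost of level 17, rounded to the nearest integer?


XP = 200 * level^1.3
Substitute level = 17:
XP = 200 * 17^1.3
= 200 * 39.7726
= 7955

7955 XP


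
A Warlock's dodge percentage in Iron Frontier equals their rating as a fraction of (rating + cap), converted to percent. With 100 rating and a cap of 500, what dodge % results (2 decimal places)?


dodge% = 100 / (100 + 500) * 100
= 100 / 600 * 100
= 0.166667 * 100
= 16.67%

16.67%


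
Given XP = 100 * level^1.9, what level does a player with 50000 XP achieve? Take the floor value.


XP = 100 * level^1.9, so level = (XP / 100)^(1/1.9)
= (50000 / 100)^(1/1.9)
= 500.0^0.5263
= 26.3336
Floor: level = 26

level 26


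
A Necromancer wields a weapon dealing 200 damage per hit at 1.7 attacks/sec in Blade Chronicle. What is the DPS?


DPS = damage * attack_speed
= 200 * 1.7
= 340.0

340.0 DPS


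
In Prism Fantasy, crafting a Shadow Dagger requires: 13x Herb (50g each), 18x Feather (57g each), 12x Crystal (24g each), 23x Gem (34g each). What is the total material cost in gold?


Cost breakdown:
  Herb: 13 * 50 = 650
  Feather: 18 * 57 = 1026
  Crystal: 12 * 24 = 288
  Gem: 23 * 34 = 782
Total = 650 + 1026 + 288 + 782 = 2746

2746 gold


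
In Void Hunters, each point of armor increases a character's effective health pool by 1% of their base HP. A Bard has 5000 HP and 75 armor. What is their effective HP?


EHP = 5000 * (1 + 75/100)
= 5000 * (1 + 0.75)
= 5000 * 1.75
= 8750.0

8750.0 EHP


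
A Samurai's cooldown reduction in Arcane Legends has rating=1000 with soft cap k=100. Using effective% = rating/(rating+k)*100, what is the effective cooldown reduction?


effective% = rating / (rating + k) * 100
= 1000 / (1000 + 100) * 100
= 1000 / 1100 * 100
= 0.909091 * 100
= 90.91%

90.91%


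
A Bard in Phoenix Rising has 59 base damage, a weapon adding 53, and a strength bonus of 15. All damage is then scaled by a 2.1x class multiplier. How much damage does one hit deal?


Sum base + weapon + str = 59 + 53 + 15 = 127
Multiply by 2.1:
127 * 2.1 = 266.7

266.7 damage


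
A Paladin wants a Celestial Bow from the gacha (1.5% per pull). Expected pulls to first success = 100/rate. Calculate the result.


Expected pulls for a geometric distribution = 1/p = 100 / rate%
= 100 / 1.5
= 66.67

66.67 pulls


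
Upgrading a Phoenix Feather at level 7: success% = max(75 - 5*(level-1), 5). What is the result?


raw_rate = 75 - 5 * (7 - 1)
= 75 - 5 * 6
= 75 - 30
= 45
Apply floor: max(45, 5) = 45%

45%


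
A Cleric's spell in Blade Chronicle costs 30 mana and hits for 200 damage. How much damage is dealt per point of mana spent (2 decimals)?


Efficiency = damage / mana
= 200 / 30
= 6.67

6.67 dmg/mana


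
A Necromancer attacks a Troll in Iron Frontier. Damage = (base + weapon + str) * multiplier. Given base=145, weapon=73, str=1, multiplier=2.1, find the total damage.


Sum base + weapon + str = 145 + 73 + 1 = 219
Multiply by 2.1:
219 * 2.1 = 459.9

459.9 damage


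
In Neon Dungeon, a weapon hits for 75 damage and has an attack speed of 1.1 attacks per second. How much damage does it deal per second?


DPS = damage * attack_speed
= 75 * 1.1
= 82.5

82.5 DPS


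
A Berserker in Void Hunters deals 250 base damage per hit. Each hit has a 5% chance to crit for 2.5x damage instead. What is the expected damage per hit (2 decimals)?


E[dmg] = base * (1 + crit_chance * (crit_mult - 1))
cc as decimal = 5/100 = 0.05
cm - 1 = 2.5 - 1 = 1.5
Bonus factor = 0.05 * 1.5 = 0.075
Total multiplier = 1 + 0.075 = 1.075
Expected damage = 250 * 1.075 = 268.75

268.75 damage


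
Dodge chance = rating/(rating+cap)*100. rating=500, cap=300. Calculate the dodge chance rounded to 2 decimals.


dodge% = 500 / (500 + 300) * 100
= 500 / 800 * 100
= 0.625 * 100
= 62.50%

62.50%


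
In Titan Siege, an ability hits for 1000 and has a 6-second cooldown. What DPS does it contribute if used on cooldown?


DPS = damage / cooldown
= 1000 / 6
= 166.67

166.67 DPS


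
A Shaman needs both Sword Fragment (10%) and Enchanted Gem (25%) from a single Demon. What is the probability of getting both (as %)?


For independent events, P(both) = P(A) * P(B)
= 10% * 25%
= 250 / 100 %
= 2.5%

2.5%


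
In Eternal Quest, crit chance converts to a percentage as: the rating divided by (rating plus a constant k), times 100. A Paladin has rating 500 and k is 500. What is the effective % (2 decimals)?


effective% = rating / (rating + k) * 100
= 500 / (500 + 500) * 100
= 500 / 1000 * 100
= 0.5 * 100
= 50.00%

50.00%


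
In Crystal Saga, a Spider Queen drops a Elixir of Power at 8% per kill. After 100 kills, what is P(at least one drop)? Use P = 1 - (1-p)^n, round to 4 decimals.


P(at least one) = 1 - P(none) = 1 - (1-p)^n
p = 8/100 = 0.08
1 - p = 0.92
(1 - p)^100 = 0.92^100 = 0.000239
P(at least one) = 1 - 0.000239 = 0.9998

0.9998


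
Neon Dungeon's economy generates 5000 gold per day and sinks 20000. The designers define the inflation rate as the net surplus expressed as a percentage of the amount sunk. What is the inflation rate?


Net gold = 5000 - 20000 = -15000
Inflation rate = net / sunk * 100 = -15000 / 20000 * 100
= -0.75 * 100
= -75.00%

-75.00%


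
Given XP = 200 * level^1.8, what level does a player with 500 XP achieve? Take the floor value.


XP = 200 * level^1.8, so level = (XP / 200)^(1/1.8)
= (500 / 200)^(1/1.8)
= 2.5^0.5556
= 1.6637
Floor: level = 1

level 1


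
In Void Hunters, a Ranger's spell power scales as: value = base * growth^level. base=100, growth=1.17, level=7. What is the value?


value = base * growth^level
= 100 * 1.17^7
= 100 * 3.001242
= 300.12

300.12 spell power


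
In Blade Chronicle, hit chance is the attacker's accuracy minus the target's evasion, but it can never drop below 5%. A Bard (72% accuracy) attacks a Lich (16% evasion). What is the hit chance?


accuracy - evasion = 72 - 16 = 56
Apply floor: max(56, 5) = 56
Hit chance = 56%

56%


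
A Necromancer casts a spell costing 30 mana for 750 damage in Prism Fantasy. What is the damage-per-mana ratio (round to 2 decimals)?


Efficiency = damage / mana
= 750 / 30
= 25.00

25.00 dmg/mana


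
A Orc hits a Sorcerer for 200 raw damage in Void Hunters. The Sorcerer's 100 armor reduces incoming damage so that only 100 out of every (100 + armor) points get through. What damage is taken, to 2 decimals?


actual = 200 * 100 / (100 + 100)
= 200 * 100 / 200
= 20000 / 200
= 100.00

100.00 damage


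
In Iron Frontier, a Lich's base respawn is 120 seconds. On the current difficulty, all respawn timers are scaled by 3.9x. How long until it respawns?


Respawn time = base * multiplier
= 120 * 3.9
= 468.0 seconds

468.0 seconds


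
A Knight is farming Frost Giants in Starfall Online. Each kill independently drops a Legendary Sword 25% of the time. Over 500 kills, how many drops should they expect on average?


Expected drops = kills * (drop_rate / 100)
= 500 * (25 / 100)
= 500 * 0.25
= 125.0

125.0 drops


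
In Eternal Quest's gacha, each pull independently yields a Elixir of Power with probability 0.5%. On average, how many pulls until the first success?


Expected pulls for a geometric distribution = 1/p = 100 / rate%
= 100 / 0.5
= 200.0

200.0 pulls


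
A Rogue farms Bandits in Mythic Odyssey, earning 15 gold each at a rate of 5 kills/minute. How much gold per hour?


Gold per minute = 15 * 5 = 75
Gold per hour = 75 * 60 = 4500

4500 gold/hour


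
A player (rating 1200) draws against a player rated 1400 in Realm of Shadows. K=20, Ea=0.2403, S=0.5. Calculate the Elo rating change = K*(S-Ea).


Elo update: delta = K * (S - Ea), where S = 0.5 (draws)
S - Ea = 0.5 - 0.2403 = 0.2597
Rating change = 20 * 0.2597
= 5.19

5.19 rating points


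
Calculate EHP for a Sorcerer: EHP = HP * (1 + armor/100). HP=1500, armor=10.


EHP = 1500 * (1 + 10/100)
= 1500 * (1 + 0.1)
= 1500 * 1.1
= 1650.0

1650.0 EHP


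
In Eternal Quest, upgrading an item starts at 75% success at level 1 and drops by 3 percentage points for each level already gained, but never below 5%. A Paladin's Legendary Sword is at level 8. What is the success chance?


raw_rate = 75 - 3 * (8 - 1)
= 75 - 3 * 7
= 75 - 21
= 54
Apply floor: max(54, 5) = 54%

54%


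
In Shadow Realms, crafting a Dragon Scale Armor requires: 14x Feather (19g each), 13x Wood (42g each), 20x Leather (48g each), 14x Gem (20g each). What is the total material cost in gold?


Cost breakdown:
  Feather: 14 * 19 = 266
  Wood: 13 * 42 = 546
  Leather: 20 * 48 = 960
  Gem: 14 * 20 = 280
Total = 266 + 546 + 960 + 280 = 2052

2052 gold


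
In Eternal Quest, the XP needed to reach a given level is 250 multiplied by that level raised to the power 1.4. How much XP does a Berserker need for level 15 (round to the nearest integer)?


XP = 250 * level^1.4
Substitute level = 15:
XP = 250 * 15^1.4
= 250 * 44.3127
= 11078

11078 XP


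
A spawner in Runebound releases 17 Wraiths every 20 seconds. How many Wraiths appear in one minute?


Spawns per minute = count * (60 / interval)
= 17 * (60 / 20)
= 17 * 3.0
= 51.0

51.0 per minute


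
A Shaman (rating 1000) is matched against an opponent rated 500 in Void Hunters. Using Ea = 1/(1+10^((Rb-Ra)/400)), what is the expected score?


Elo expected score: Ea = 1/(1 + 10^((Rb-Ra)/400))
Rb - Ra = 500 - 1000 = -500
(Rb-Ra)/400 = -500/400 = -1.25
10^-1.25 = 0.056234
Ea = 1/(1 + 0.056234) = 1/1.056234 = 0.9468

0.9468


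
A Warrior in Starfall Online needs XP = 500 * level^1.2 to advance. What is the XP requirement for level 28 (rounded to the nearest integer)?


XP = 500 * level^1.2
Substitute level = 28:
XP = 500 * 28^1.2
= 500 * 54.5242
= 27262

27262 XP


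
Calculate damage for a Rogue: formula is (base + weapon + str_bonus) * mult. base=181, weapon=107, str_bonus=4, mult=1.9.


Sum base + weapon + str = 181 + 107 + 4 = 292
Multiply by 1.9:
292 * 1.9 = 554.8

554.8 damage


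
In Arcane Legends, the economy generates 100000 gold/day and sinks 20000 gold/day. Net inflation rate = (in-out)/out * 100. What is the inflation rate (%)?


Net gold = 100000 - 20000 = 80000
Inflation rate = net / sunk * 100 = 80000 / 20000 * 100
= 4.0 * 100
= 400.00%

400.00%
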